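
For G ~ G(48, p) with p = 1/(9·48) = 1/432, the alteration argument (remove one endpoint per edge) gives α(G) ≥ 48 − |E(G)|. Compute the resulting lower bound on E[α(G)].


E[|E(G)|] = C(48, 2)·p = 1128 · (1/432) = 47/18.
E[α(G)] ≥ n − E[|E(G)|] = 48 − 47/18 = 817/18.
Numerically: ≈ 45.389.
(This is only a lower bound; the true E[α(G)] may be larger.)

E[α(G)] ≥ 817/18 ≈ 45.389.


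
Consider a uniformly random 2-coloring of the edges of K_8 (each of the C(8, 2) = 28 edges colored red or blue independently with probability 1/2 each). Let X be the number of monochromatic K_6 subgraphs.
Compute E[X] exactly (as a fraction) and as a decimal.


Let X = Σ_S X_S over the C(8, 6) = 28 subsets S of size 6, where X_S = 1 if the K_6 on S is monochromatic.
For a fixed S, the K_6 on S has C(6, 2) = 15 edges. P[all 15 edges red] = (1/2)^15, and likewise for blue, so P[monochromatic] = 2·(1/2)^15 = 2^{1 − 15} = 1/16384.
By linearity: E[X] = C(8, 6) · 2^{1 − 15} = 28 · 1/16384 = 7/4096.
Numerically: E[X] ≈ 0.002.

E[X] = C(8,6)·2^(1−C(6,2)) = 7/4096 ≈ 0.002.


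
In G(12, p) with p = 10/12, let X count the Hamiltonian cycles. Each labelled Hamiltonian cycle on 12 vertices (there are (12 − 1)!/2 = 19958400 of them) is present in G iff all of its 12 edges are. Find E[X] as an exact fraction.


K_12 has (12 − 1)!/2 = 19958400 labelled Hamiltonian cycles.
For each such Hamiltonian cycle H, let X_H = 1 if all 12 edges of H are present in G. Then P[X_H = 1] = p^{12} = (5/6)^{12} = 244140625/2176782336.
Summing the indicators: E[X] = Σ_H E[X_H] = 19958400 · p^{12} = 19958400 · 244140625/2176782336 = 469970703125/209952.
Numerically: E[X] ≈ 2.23847e+06.

E[X] = 19958400 · (5/6)^{12} = 469970703125/209952 ≈ 2.23847e+06.


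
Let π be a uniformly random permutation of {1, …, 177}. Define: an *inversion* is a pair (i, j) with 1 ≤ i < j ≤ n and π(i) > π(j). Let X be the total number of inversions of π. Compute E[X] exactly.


Write X = Σ X_I over the C(177, 2) = 15576 pairs i < j, with X_I the indicator of one inversion.
There are 15576 indicators.
For each fixed pair i < j, the values π(i) and π(j) are two distinct elements of {1, …, 177} in uniformly random order; by symmetry P[π(i) > π(j)] = 1/2.
By linearity: E[X] = 15576 · (1/2) = C(177, 2) · (1/2) = 15576/2 = 7788 ≈ 7788.0000.

E[X] = 7788 = 7788.0000.


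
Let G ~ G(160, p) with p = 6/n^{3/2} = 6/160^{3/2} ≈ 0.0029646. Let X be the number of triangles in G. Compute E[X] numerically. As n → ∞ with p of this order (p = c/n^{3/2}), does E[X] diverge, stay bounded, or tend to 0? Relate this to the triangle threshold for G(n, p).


Number of potential triangles: C(160, 3) = 669920.
Each occurs with probability p³ ≈ (0.0029646)³ ≈ 2.6056365e-08.
By linearity: E[X] = C(160, 3)·p³ ≈ 669920 · 2.6056365e-08 ≈ 0.01746.
Since α = 3/2 > 1, p = c/n^{3/2} = o(1/n) is below the triangle threshold p ~ 1/n. Asymptotically E[X] ~ (c³/6)·n^{3(1−α)} = (6³/6)·n^{-1.5} → 0, so by Markov's inequality G has no triangles w.h.p.

E[X] ≈ 0.01746; in regime p = Θ(1/n^{3/2}) E[X] tends to 0 (below the triangle threshold p ~ 1/n).


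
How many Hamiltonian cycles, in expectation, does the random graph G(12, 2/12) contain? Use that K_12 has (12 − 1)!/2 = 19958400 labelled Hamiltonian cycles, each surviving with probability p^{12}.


K_12 has (12 − 1)!/2 = 19958400 labelled Hamiltonian cycles.
For each such Hamiltonian cycle H, let X_H = 1 if all 12 edges of H are present in G. Then P[X_H = 1] = p^{12} = (1/6)^{12} = 1/2176782336.
By linearity: E[X] = Σ_H E[X_H] = 19958400 · p^{12} = 19958400 · 1/2176782336 = 1925/209952.
Numerically: E[X] ≈ 0.0091688.

E[X] = 19958400 · (1/6)^{12} = 1925/209952 ≈ 0.0091688.


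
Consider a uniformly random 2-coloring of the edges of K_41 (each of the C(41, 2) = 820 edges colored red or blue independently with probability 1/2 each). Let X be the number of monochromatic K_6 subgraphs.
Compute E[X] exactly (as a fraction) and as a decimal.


Let X = Σ_S X_S over the C(41, 6) = 4496388 subsets S of size 6, where X_S = 1 if the K_6 on S is monochromatic.
For a fixed S, the K_6 on S has C(6, 2) = 15 edges. P[all 15 edges red] = (1/2)^15, and likewise for blue, so P[monochromatic] = 2·(1/2)^15 = 2^{1 − 15} = 1/16384.
Summing: E[X] = C(41, 6) · 2^{1 − 15} = 4496388 · 1/16384 = 1124097/4096.
Numerically: E[X] ≈ 274.4377.

E[X] = C(41,6)·2^(1−C(6,2)) = 1124097/4096 ≈ 274.4377.


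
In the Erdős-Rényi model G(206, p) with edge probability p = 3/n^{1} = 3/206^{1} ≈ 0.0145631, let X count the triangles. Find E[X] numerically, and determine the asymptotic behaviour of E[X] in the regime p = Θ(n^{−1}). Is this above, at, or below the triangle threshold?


Number of potential triangles: C(206, 3) = 1435820.
Each occurs with probability p³ ≈ (0.0145631)³ ≈ 3.08860310e-06.
By linearity: E[X] = C(206, 3)·p³ ≈ 1435820 · 3.08860310e-06 ≈ 4.434678.
Here α = 1, so p = 3/n is exactly at the triangle threshold p ~ 1/n. Asymptotically E[X] → c³/6 = 3³/6 = 9/2 ≈ 4.500000, a bounded constant. In this regime the triangle count is asymptotically Poisson(c³/6).

E[X] ≈ 4.434678; in regime p = Θ(1/n^{1}) E[X] stays bounded (at the triangle threshold p ~ 1/n).


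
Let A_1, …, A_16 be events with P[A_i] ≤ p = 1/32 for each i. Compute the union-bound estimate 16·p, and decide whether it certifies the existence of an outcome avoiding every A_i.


Union bound: P[∪_{i=1}^{16} A_i] ≤ Σ_i P[A_i] ≤ 16·p = 16·(1/32) = 1/2.
Numerically: 1/2 ≈ 0.500.
Is 1/2 < 1? YES.
Since P[∪ A_i] ≤ 1/2 < 1, the complement has P[∩ A_i^c] ≥ 1 − 1/2 = 1/2 > 0, so some outcome avoids every A_i.

16·p = 1/2 ≈ 0.500; existence CERTIFIED by the union bound.


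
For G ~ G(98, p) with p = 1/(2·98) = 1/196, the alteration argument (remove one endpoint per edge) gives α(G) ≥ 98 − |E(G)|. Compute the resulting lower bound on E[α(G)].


E[|E(G)|] = C(98, 2)·p = 4753 · (1/196) = 97/4.
E[α(G)] ≥ n − E[|E(G)|] = 98 − 97/4 = 295/4.
Numerically: ≈ 73.7500.
(This is only a lower bound; the true E[α(G)] may be larger.)

E[α(G)] ≥ 295/4 ≈ 73.7500.


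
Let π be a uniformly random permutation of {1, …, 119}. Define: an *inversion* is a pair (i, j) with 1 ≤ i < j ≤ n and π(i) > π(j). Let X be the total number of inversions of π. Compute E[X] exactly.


Write X = Σ X_I over the C(119, 2) = 7021 pairs i < j, with X_I the indicator of one inversion.
There are 7021 indicators.
For each fixed pair i < j, the values π(i) and π(j) are two distinct elements of {1, …, 119} in uniformly random order; by symmetry P[π(i) > π(j)] = 1/2.
By linearity: E[X] = 7021 · (1/2) = C(119, 2) · (1/2) = 7021/2 = 7021/2 ≈ 3510.500000.

E[X] = 7021/2 = 3510.500000.


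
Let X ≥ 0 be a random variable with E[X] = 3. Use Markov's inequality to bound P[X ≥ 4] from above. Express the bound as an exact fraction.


μ = E[X] = 3, a = 4.
Markov: P[X ≥ 4] ≤ μ/a = (3)/4 = 3/4.
Numerically: ≈ 0.750.
(Since a = 4 > μ = 3.000, the bound 3/4 is < 1 and informative.)

P[X ≥ 4] ≤ 3/4 ≈ 0.750.


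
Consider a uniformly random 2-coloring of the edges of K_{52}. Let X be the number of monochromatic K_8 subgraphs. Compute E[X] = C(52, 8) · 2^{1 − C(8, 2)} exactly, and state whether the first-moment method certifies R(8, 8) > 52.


E[X] = C(52, 8) · 2^{1 − 28} = 752538150 · 2^{−27} = 752538150/134217728.
As a reduced fraction: E[X] = 376269075/67108864 ≈ 5.6068461.
Is E[X] < 1? NO.
Since E[X] ≥ 1, the first-moment bound is inconclusive at n = 52; it does NOT by itself certify R(8, 8) > 52.

E[X] = 376269075/67108864 ≈ 5.6068461; E[X] ≥ 1; first-moment method inconclusive here.


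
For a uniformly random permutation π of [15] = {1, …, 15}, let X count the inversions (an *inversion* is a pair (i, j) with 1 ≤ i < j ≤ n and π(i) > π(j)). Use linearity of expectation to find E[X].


Write X = Σ X_I over the C(15, 2) = 105 pairs i < j, with X_I the indicator of one inversion.
There are 105 indicators.
For each fixed pair i < j, the values π(i) and π(j) are two distinct elements of {1, …, 15} in uniformly random order; by symmetry P[π(i) > π(j)] = 1/2.
By linearity: E[X] = 105 · (1/2) = C(15, 2) · (1/2) = 105/2 = 105/2 ≈ 52.5000.

E[X] = 105/2 = 52.5000.


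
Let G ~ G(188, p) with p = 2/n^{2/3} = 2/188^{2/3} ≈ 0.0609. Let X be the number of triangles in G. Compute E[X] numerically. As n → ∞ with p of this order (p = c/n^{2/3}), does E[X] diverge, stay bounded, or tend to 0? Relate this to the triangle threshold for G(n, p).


Number of potential triangles: C(188, 3) = 1089836.
Each occurs with probability p³ ≈ (0.0609)³ ≈ 2.26347e-04.
By linearity: E[X] = C(188, 3)·p³ ≈ 1089836 · 2.26347e-04 ≈ 246.681.
Since α = 2/3 < 1, p = c/n^{2/3} ≫ 1/n is above the triangle threshold p ~ 1/n. Asymptotically E[X] ~ (c³/6)·n^{3(1−α)} = (2³/6)·n^{1} → ∞; triangles are abundant w.h.p.

E[X] ≈ 246.681; in regime p = Θ(1/n^{2/3}) E[X] diverges (above the triangle threshold p ~ 1/n).


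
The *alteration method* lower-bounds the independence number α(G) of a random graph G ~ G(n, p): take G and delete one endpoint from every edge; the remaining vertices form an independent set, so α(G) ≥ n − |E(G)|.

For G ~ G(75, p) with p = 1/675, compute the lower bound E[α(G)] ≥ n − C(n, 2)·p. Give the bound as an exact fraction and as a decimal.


E[|E(G)|] = C(75, 2)·p = 2775 · (1/675) = 37/9.
E[α(G)] ≥ n − E[|E(G)|] = 75 − 37/9 = 638/9.
Numerically: ≈ 70.8889.
(This is only a lower bound; the true E[α(G)] may be larger.)

E[α(G)] ≥ 638/9 ≈ 70.8889.


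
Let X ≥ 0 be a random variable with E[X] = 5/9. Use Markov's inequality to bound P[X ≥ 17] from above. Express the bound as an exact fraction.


μ = E[X] = 5/9, a = 17.
Markov: P[X ≥ 17] ≤ μ/a = (5/9)/17 = 5/153.
Numerically: ≈ 0.0327.
(Since a = 17 > μ = 0.5556, the bound 5/153 is < 1 and informative.)

P[X ≥ 17] ≤ 5/153 ≈ 0.0327.


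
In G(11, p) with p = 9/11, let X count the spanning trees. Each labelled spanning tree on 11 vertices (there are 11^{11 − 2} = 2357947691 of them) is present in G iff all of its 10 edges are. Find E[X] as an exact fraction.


K_11 has 11^{11 − 2} = 2357947691 labelled spanning trees.
For each such spanning tree H, let X_H = 1 if all 10 edges of H are present in G. Then P[X_H = 1] = p^{10} = (9/11)^{10} = 3486784401/25937424601.
By linearity: E[X] = Σ_H E[X_H] = 2357947691 · p^{10} = 2357947691 · 3486784401/25937424601 = 3486784401/11.
Numerically: E[X] ≈ 3.1698e+08.

E[X] = 2357947691 · (9/11)^{10} = 3486784401/11 ≈ 3.1698e+08.


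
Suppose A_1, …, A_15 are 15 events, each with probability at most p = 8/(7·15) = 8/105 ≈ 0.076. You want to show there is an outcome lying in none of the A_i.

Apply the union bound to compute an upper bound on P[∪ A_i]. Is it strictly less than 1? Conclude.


Union bound: P[∪_{i=1}^{15} A_i] ≤ Σ_i P[A_i] ≤ 15·p = 15·(8/105) = 8/7.
Numerically: 8/7 ≈ 1.143.
Is 8/7 < 1? NO.
Since the bound 8/7 is ≥ 1, the union bound is uninformative here; it does NOT by itself certify existence.

15·p = 8/7 ≈ 1.143; existence NOT certified by the union bound.


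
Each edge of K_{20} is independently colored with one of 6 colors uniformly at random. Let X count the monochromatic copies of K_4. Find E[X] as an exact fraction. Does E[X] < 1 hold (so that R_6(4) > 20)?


E[X] = C(20, 4) · 6^{1 − 6} = 4845 · 6^{−5} = 4845/7776.
As a reduced fraction: E[X] = 1615/2592 ≈ 0.6231.
Is E[X] < 1? YES.
Since E[X] < 1, there exists a 6-coloring of K_{20} with no monochromatic K_4; hence R_6(4) > 20.

E[X] = 1615/2592 ≈ 0.6231; E[X] < 1, so R_6(4) > 20.


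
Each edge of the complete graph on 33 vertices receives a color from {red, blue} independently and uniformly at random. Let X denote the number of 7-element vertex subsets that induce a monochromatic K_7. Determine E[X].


Let X = Σ_S X_S over the C(33, 7) = 4272048 subsets S of size 7, where X_S = 1 if the K_7 on S is monochromatic.
For a fixed S, the K_7 on S has C(7, 2) = 21 edges. P[all 21 edges red] = (1/2)^21, and likewise for blue, so P[monochromatic] = 2·(1/2)^21 = 2^{1 − 21} = 1/1048576.
By linearity of expectation: E[X] = C(33, 7) · 2^{1 − 21} = 4272048 · 1/1048576 = 267003/65536.
Numerically: E[X] ≈ 4.074.

E[X] = C(33,7)·2^(1−C(7,2)) = 267003/65536 ≈ 4.074.


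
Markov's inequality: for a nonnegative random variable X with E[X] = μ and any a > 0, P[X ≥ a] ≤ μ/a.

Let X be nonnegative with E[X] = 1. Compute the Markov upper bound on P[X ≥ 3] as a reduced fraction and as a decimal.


μ = E[X] = 1, a = 3.
Markov: P[X ≥ 3] ≤ μ/a = (1)/3 = 1/3.
Numerically: ≈ 0.333.
(Since a = 3 > μ = 1.000, the bound 1/3 is < 1 and informative.)

P[X ≥ 3] ≤ 1/3 ≈ 0.333.


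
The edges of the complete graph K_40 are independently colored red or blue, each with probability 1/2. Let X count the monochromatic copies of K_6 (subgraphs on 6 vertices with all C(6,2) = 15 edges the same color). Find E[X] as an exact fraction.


Let X = Σ_S X_S over the C(40, 6) = 3838380 subsets S of size 6, where X_S = 1 if the K_6 on S is monochromatic.
For a fixed S, the K_6 on S has C(6, 2) = 15 edges. P[all 15 edges red] = (1/2)^15, and likewise for blue, so P[monochromatic] = 2·(1/2)^15 = 2^{1 − 15} = 1/16384.
By linearity of expectation: E[X] = C(40, 6) · 2^{1 − 15} = 3838380 · 1/16384 = 959595/4096.
Numerically: E[X] ≈ 234.27612.

E[X] = C(40,6)·2^(1−C(6,2)) = 959595/4096 ≈ 234.27612.


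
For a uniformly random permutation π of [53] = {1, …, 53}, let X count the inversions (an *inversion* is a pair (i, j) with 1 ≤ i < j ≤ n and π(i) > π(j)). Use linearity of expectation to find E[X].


Write X = Σ X_I over the C(53, 2) = 1378 pairs i < j, with X_I the indicator of one inversion.
There are 1378 indicators.
For each fixed pair i < j, the values π(i) and π(j) are two distinct elements of {1, …, 53} in uniformly random order; by symmetry P[π(i) > π(j)] = 1/2.
By linearity: E[X] = 1378 · (1/2) = C(53, 2) · (1/2) = 1378/2 = 689 ≈ 689.0000.

E[X] = 689 = 689.0000.


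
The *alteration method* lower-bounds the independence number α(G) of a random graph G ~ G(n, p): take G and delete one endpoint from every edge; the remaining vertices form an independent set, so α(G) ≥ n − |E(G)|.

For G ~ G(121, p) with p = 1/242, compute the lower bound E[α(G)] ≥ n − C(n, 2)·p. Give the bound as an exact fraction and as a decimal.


E[|E(G)|] = C(121, 2)·p = 7260 · (1/242) = 30.
E[α(G)] ≥ n − E[|E(G)|] = 121 − 30 = 91.
Numerically: ≈ 91.000000.
(This is only a lower bound; the true E[α(G)] may be larger.)

E[α(G)] ≥ 91 ≈ 91.000000.


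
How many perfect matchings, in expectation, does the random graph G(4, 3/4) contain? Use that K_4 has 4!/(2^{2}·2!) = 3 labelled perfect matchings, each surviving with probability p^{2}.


K_4 has 4!/(2^{2}·2!) = 3 labelled perfect matchings.
For each such perfect matching H, let X_H = 1 if all 2 edges of H are present in G. Then P[X_H = 1] = p^{2} = (3/4)^{2} = 9/16.
Summing the indicators: E[X] = Σ_H E[X_H] = 3 · p^{2} = 3 · 9/16 = 27/16.
Numerically: E[X] ≈ 1.6875.

E[X] = 3 · (3/4)^{2} = 27/16 ≈ 1.6875.


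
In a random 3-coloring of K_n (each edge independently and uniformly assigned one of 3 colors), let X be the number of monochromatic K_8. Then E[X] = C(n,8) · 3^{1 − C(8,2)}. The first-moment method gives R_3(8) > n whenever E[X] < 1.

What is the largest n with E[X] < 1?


We need C(n, 8) · 3^{1 − 28} < 1, i.e. C(n, 8) < 3^{28 − 1} = 7625597484987.
Check values of n near the boundary:
  n = 152: C(152, 8) = 5859727868575; 5859727868575 < 7625597484987? YES
  n = 153: C(153, 8) = 6183023199255; 6183023199255 < 7625597484987? YES
  n = 154: C(154, 8) = 6521818990995; 6521818990995 < 7625597484987? YES
  n = 155: C(155, 8) = 6876747915675; 6876747915675 < 7625597484987? YES
  n = 156: C(156, 8) = 7248464019225; 7248464019225 < 7625597484987? YES
  n = 157: C(157, 8) = 7637643295425; 7637643295425 < 7625597484987? NO
  n = 158: C(158, 8) = 8044984271181; 8044984271181 < 7625597484987? NO
The largest n with C(n, 8) < 7625597484987 is n = 156 (where E[X] = 805384891025/847288609443 ≈ 0.950544). Hence R_3(8) > 156, i.e. R_3(8) ≥ 157.

Largest n = 156; hence R_3(8) > 156.


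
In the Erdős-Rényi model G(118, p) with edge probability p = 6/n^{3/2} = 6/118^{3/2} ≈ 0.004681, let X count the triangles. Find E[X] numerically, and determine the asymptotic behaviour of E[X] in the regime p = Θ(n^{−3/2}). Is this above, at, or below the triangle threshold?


Number of potential triangles: C(118, 3) = 266916.
Each occurs with probability p³ ≈ (0.004681)³ ≈ 1.025616e-07.
By linearity: E[X] = C(118, 3)·p³ ≈ 266916 · 1.025616e-07 ≈ 0.0274.
Since α = 3/2 > 1, p = c/n^{3/2} = o(1/n) is below the triangle threshold p ~ 1/n. Asymptotically E[X] ~ (c³/6)·n^{3(1−α)} = (6³/6)·n^{-1.5} → 0, so by Markov's inequality G has no triangles w.h.p.

E[X] ≈ 0.0274; in regime p = Θ(1/n^{3/2}) E[X] tends to 0 (below the triangle threshold p ~ 1/n).


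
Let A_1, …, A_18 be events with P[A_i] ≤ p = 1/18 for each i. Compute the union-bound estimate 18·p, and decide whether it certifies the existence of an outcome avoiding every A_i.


Union bound: P[∪_{i=1}^{18} A_i] ≤ Σ_i P[A_i] ≤ 18·p = 18·(1/18) = 1.
Numerically: 1 ≈ 1.0000000.
Is 1 < 1? NO.
Since the bound 1 is ≥ 1, the union bound is uninformative here; it does NOT by itself certify existence.

18·p = 1 ≈ 1.0000000; existence NOT certified by the union bound.


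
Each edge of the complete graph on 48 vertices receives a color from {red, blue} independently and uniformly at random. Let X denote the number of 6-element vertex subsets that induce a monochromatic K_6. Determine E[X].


Let X = Σ_S X_S over the C(48, 6) = 12271512 subsets S of size 6, where X_S = 1 if the K_6 on S is monochromatic.
For a fixed S, the K_6 on S has C(6, 2) = 15 edges. P[all 15 edges red] = (1/2)^15, and likewise for blue, so P[monochromatic] = 2·(1/2)^15 = 2^{1 − 15} = 1/16384.
Summing: E[X] = C(48, 6) · 2^{1 − 15} = 12271512 · 1/16384 = 1533939/2048.
Numerically: E[X] ≈ 748.994.

E[X] = C(48,6)·2^(1−C(6,2)) = 1533939/2048 ≈ 748.994.


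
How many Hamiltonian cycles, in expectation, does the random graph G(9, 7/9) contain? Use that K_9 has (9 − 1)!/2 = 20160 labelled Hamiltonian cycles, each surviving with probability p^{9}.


K_9 has (9 − 1)!/2 = 20160 labelled Hamiltonian cycles.
For each such Hamiltonian cycle H, let X_H = 1 if all 9 edges of H are present in G. Then P[X_H = 1] = p^{9} = (7/9)^{9} = 40353607/387420489.
Summing the indicators: E[X] = Σ_H E[X_H] = 20160 · p^{9} = 20160 · 40353607/387420489 = 90392079680/43046721.
Numerically: E[X] ≈ 2099.9.

E[X] = 20160 · (7/9)^{9} = 90392079680/43046721 ≈ 2099.9.


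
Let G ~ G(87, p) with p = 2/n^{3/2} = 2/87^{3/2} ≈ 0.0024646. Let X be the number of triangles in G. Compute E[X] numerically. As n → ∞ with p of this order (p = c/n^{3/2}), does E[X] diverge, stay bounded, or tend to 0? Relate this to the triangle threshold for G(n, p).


Number of potential triangles: C(87, 3) = 105995.
Each occurs with probability p³ ≈ (0.0024646)³ ≈ 1.4971088e-08.
By linearity: E[X] = C(87, 3)·p³ ≈ 105995 · 1.4971088e-08 ≈ 0.00159.
Since α = 3/2 > 1, p = c/n^{3/2} = o(1/n) is below the triangle threshold p ~ 1/n. Asymptotically E[X] ~ (c³/6)·n^{3(1−α)} = (2³/6)·n^{-1.5} → 0, so by Markov's inequality G has no triangles w.h.p.

E[X] ≈ 0.00159; in regime p = Θ(1/n^{3/2}) E[X] tends to 0 (below the triangle threshold p ~ 1/n).


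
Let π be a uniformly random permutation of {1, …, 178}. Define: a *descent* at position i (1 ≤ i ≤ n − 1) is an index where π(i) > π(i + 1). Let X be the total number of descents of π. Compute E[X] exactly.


Write X = Σ X_I over i = 1, …, 177, with X_I the indicator of one descent.
There are 177 indicators.
For each fixed i, the pair (π(i), π(i+1)) is a uniformly random ordered pair of distinct values from {1, …, 178}; by symmetry P[π(i) > π(i+1)] = 1/2.
By linearity: E[X] = 177 · (1/2) = (178 − 1) · (1/2) = 177/2 ≈ 88.5000.

E[X] = 177/2 = 88.5000.


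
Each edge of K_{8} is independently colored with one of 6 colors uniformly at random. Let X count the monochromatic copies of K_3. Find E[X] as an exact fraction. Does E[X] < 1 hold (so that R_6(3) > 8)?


E[X] = C(8, 3) · 6^{1 − 3} = 56 · 6^{−2} = 56/36.
As a reduced fraction: E[X] = 14/9 ≈ 1.555556.
Is E[X] < 1? NO.
Since E[X] ≥ 1, the first-moment bound is inconclusive at n = 8; it does NOT by itself certify R_6(3) > 8.

E[X] = 14/9 ≈ 1.555556; E[X] ≥ 1; first-moment method inconclusive here.


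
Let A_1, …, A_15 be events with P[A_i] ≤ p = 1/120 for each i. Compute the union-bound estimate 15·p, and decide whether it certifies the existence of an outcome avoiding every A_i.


Union bound: P[∪_{i=1}^{15} A_i] ≤ Σ_i P[A_i] ≤ 15·p = 15·(1/120) = 1/8.
Numerically: 1/8 ≈ 0.1250000.
Is 1/8 < 1? YES.
Since P[∪ A_i] ≤ 1/8 < 1, the complement has P[∩ A_i^c] ≥ 1 − 1/8 = 7/8 > 0, so some outcome avoids every A_i.

15·p = 1/8 ≈ 0.1250000; existence CERTIFIED by the union bound.


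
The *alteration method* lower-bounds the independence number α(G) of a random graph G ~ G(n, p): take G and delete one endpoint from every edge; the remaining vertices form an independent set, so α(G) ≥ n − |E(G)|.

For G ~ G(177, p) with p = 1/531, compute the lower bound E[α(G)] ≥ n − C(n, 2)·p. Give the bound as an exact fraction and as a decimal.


E[|E(G)|] = C(177, 2)·p = 15576 · (1/531) = 88/3.
E[α(G)] ≥ n − E[|E(G)|] = 177 − 88/3 = 443/3.
Numerically: ≈ 147.6667.
(This is only a lower bound; the true E[α(G)] may be larger.)

E[α(G)] ≥ 443/3 ≈ 147.6667.


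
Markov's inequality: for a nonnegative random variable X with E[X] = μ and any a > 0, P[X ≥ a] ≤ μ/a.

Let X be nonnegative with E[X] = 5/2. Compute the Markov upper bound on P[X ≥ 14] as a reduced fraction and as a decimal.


μ = E[X] = 5/2, a = 14.
Markov: P[X ≥ 14] ≤ μ/a = (5/2)/14 = 5/28.
Numerically: ≈ 0.178571.
(Since a = 14 > μ = 2.500000, the bound 5/28 is < 1 and informative.)

P[X ≥ 14] ≤ 5/28 ≈ 0.178571.


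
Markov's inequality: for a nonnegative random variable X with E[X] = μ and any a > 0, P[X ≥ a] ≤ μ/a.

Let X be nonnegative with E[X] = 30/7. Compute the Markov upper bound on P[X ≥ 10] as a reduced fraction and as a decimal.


μ = E[X] = 30/7, a = 10.
Markov: P[X ≥ 10] ≤ μ/a = (30/7)/10 = 3/7.
Numerically: ≈ 0.428571.
(Since a = 10 > μ = 4.285714, the bound 3/7 is < 1 and informative.)

P[X ≥ 10] ≤ 3/7 ≈ 0.428571.


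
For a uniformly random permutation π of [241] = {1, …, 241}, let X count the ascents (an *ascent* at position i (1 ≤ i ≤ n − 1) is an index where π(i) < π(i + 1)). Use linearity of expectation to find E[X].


Write X = Σ X_I over i = 1, …, 240, with X_I the indicator of one ascent.
There are 240 indicators.
For each fixed i, the pair (π(i), π(i+1)) is a uniformly random ordered pair of distinct values from {1, …, 241}; by symmetry P[π(i) < π(i+1)] = 1/2.
By linearity: E[X] = 240 · (1/2) = (241 − 1) · (1/2) = 120 ≈ 120.0000.

E[X] = 120 = 120.0000.


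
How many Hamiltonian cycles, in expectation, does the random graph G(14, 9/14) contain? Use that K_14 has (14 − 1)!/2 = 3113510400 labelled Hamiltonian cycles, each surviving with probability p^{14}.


K_14 has (14 − 1)!/2 = 3113510400 labelled Hamiltonian cycles.
For each such Hamiltonian cycle H, let X_H = 1 if all 14 edges of H are present in G. Then P[X_H = 1] = p^{14} = (9/14)^{14} = 22876792454961/11112006825558016.
Summing the indicators: E[X] = Σ_H E[X_H] = 3113510400 · p^{14} = 3113510400 · 22876792454961/11112006825558016 = 19873641525435994725/3100448333024.
Numerically: E[X] ≈ 6.4099e+06.

E[X] = 3113510400 · (9/14)^{14} = 19873641525435994725/3100448333024 ≈ 6.4099e+06.


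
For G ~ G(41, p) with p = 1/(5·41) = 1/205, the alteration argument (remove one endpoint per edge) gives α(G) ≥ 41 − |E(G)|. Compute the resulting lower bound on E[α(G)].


E[|E(G)|] = C(41, 2)·p = 820 · (1/205) = 4.
E[α(G)] ≥ n − E[|E(G)|] = 41 − 4 = 37.
Numerically: ≈ 37.000.
(This is only a lower bound; the true E[α(G)] may be larger.)

E[α(G)] ≥ 37 ≈ 37.000.


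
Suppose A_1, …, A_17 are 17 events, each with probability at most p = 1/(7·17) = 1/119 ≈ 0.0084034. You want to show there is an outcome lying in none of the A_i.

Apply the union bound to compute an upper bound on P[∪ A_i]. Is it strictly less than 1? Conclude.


Union bound: P[∪_{i=1}^{17} A_i] ≤ Σ_i P[A_i] ≤ 17·p = 17·(1/119) = 1/7.
Numerically: 1/7 ≈ 0.1428571.
Is 1/7 < 1? YES.
Since P[∪ A_i] ≤ 1/7 < 1, the complement has P[∩ A_i^c] ≥ 1 − 1/7 = 6/7 > 0, so some outcome avoids every A_i.

17·p = 1/7 ≈ 0.1428571; existence CERTIFIED by the union bound.


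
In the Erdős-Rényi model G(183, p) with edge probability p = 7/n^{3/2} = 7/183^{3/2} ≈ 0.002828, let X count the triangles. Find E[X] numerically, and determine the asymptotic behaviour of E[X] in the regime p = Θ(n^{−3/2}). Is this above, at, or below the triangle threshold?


Number of potential triangles: C(183, 3) = 1004731.
Each occurs with probability p³ ≈ (0.002828)³ ≈ 2.260811e-08.
By linearity: E[X] = C(183, 3)·p³ ≈ 1004731 · 2.260811e-08 ≈ 0.0227.
Since α = 3/2 > 1, p = c/n^{3/2} = o(1/n) is below the triangle threshold p ~ 1/n. Asymptotically E[X] ~ (c³/6)·n^{3(1−α)} = (7³/6)·n^{-1.5} → 0, so by Markov's inequality G has no triangles w.h.p.

E[X] ≈ 0.0227; in regime p = Θ(1/n^{3/2}) E[X] tends to 0 (below the triangle threshold p ~ 1/n).


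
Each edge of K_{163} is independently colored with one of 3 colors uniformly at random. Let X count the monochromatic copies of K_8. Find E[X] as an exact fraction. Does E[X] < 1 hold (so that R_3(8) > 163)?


E[X] = C(163, 8) · 3^{1 − 28} = 10380216608892 · 3^{−27} = 10380216608892/7625597484987.
As a reduced fraction: E[X] = 128150822332/94143178827 ≈ 1.3612.
Is E[X] < 1? NO.
Since E[X] ≥ 1, the first-moment bound is inconclusive at n = 163; it does NOT by itself certify R_3(8) > 163.

E[X] = 128150822332/94143178827 ≈ 1.3612; E[X] ≥ 1; first-moment method inconclusive here.


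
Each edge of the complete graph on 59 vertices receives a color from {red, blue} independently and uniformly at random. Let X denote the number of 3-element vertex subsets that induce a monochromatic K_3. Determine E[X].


Let X = Σ_S X_S over the C(59, 3) = 32509 subsets S of size 3, where X_S = 1 if the K_3 on S is monochromatic.
For a fixed S, the K_3 on S has C(3, 2) = 3 edges. P[all 3 edges red] = (1/2)^3, and likewise for blue, so P[monochromatic] = 2·(1/2)^3 = 2^{1 − 3} = 1/4.
By linearity: E[X] = C(59, 3) · 2^{1 − 3} = 32509 · 1/4 = 32509/4.
Numerically: E[X] ≈ 8127.25000.

E[X] = C(59,3)·2^(1−C(3,2)) = 32509/4 ≈ 8127.25000.


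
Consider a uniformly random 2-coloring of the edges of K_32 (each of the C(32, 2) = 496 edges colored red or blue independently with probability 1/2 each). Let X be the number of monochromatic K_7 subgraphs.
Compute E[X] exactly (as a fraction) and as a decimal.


Let X = Σ_S X_S over the C(32, 7) = 3365856 subsets S of size 7, where X_S = 1 if the K_7 on S is monochromatic.
For a fixed S, the K_7 on S has C(7, 2) = 21 edges. P[all 21 edges red] = (1/2)^21, and likewise for blue, so P[monochromatic] = 2·(1/2)^21 = 2^{1 − 21} = 1/1048576.
Summing: E[X] = C(32, 7) · 2^{1 − 21} = 3365856 · 1/1048576 = 105183/32768.
Numerically: E[X] ≈ 3.20993.

E[X] = C(32,7)·2^(1−C(7,2)) = 105183/32768 ≈ 3.20993.


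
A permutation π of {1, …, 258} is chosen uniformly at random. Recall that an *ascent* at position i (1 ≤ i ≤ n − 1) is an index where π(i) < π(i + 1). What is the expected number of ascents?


Write X = Σ X_I over i = 1, …, 257, with X_I the indicator of one ascent.
There are 257 indicators.
For each fixed i, the pair (π(i), π(i+1)) is a uniformly random ordered pair of distinct values from {1, …, 258}; by symmetry P[π(i) < π(i+1)] = 1/2.
By linearity: E[X] = 257 · (1/2) = (258 − 1) · (1/2) = 257/2 ≈ 128.5000.

E[X] = 257/2 = 128.5000.


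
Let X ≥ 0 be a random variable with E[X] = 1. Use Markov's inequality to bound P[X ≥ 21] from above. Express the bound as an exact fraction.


μ = E[X] = 1, a = 21.
Markov: P[X ≥ 21] ≤ μ/a = (1)/21 = 1/21.
Numerically: ≈ 0.048.
(Since a = 21 > μ = 1.000, the bound 1/21 is < 1 and informative.)

P[X ≥ 21] ≤ 1/21 ≈ 0.048.


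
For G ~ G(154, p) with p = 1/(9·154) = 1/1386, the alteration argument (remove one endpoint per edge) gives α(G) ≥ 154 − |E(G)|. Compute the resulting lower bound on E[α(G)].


E[|E(G)|] = C(154, 2)·p = 11781 · (1/1386) = 17/2.
E[α(G)] ≥ n − E[|E(G)|] = 154 − 17/2 = 291/2.
Numerically: ≈ 145.5000.
(This is only a lower bound; the true E[α(G)] may be larger.)

E[α(G)] ≥ 291/2 ≈ 145.5000.


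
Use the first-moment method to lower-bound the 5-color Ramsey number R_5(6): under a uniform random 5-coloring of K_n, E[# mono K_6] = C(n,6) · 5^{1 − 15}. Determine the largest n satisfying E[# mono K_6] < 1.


We need C(n, 6) · 5^{1 − 15} < 1, i.e. C(n, 6) < 5^{15 − 1} = 6103515625.
Check values of n near the boundary:
  n = 126: C(126, 6) = 4925156775; 4925156775 < 6103515625? YES
  n = 127: C(127, 6) = 5169379425; 5169379425 < 6103515625? YES
  n = 128: C(128, 6) = 5423611200; 5423611200 < 6103515625? YES
  n = 129: C(129, 6) = 5688177600; 5688177600 < 6103515625? YES
  n = 130: C(130, 6) = 5963412000; 5963412000 < 6103515625? YES
  n = 131: C(131, 6) = 6249655776; 6249655776 < 6103515625? NO
  n = 132: C(132, 6) = 6547258432; 6547258432 < 6103515625? NO
  n = 133: C(133, 6) = 6856577728; 6856577728 < 6103515625? NO
The largest n with C(n, 6) < 6103515625 is n = 130 (where E[X] = 47707296/48828125 ≈ 0.977045). Hence R_5(6) > 130, i.e. R_5(6) ≥ 131.

Largest n = 130; hence R_5(6) > 130.


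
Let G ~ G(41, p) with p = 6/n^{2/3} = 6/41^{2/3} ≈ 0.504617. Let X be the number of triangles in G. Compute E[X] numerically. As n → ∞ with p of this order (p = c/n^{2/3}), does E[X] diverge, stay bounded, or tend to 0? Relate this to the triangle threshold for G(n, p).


Number of potential triangles: C(41, 3) = 10660.
Each occurs with probability p³ ≈ (0.504617)³ ≈ 1.28494943e-01.
By linearity: E[X] = C(41, 3)·p³ ≈ 10660 · 1.28494943e-01 ≈ 1369.756098.
Since α = 2/3 < 1, p = c/n^{2/3} ≫ 1/n is above the triangle threshold p ~ 1/n. Asymptotically E[X] ~ (c³/6)·n^{3(1−α)} = (6³/6)·n^{1} → ∞; triangles are abundant w.h.p.

E[X] ≈ 1369.756098; in regime p = Θ(1/n^{2/3}) E[X] diverges (above the triangle threshold p ~ 1/n).


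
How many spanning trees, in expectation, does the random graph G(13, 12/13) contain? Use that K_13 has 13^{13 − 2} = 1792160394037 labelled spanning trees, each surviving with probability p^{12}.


K_13 has 13^{13 − 2} = 1792160394037 labelled spanning trees.
For each such spanning tree H, let X_H = 1 if all 12 edges of H are present in G. Then P[X_H = 1] = p^{12} = (12/13)^{12} = 8916100448256/23298085122481.
By linearity: E[X] = Σ_H E[X_H] = 1792160394037 · p^{12} = 1792160394037 · 8916100448256/23298085122481 = 8916100448256/13.
Numerically: E[X] ≈ 6.86e+11.

E[X] = 1792160394037 · (12/13)^{12} = 8916100448256/13 ≈ 6.86e+11.


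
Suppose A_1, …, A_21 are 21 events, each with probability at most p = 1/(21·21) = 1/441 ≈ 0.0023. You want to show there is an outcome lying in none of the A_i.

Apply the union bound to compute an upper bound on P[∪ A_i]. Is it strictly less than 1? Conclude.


Union bound: P[∪_{i=1}^{21} A_i] ≤ Σ_i P[A_i] ≤ 21·p = 21·(1/441) = 1/21.
Numerically: 1/21 ≈ 0.0476.
Is 1/21 < 1? YES.
Since P[∪ A_i] ≤ 1/21 < 1, the complement has P[∩ A_i^c] ≥ 1 − 1/21 = 20/21 > 0, so some outcome avoids every A_i.

21·p = 1/21 ≈ 0.0476; existence CERTIFIED by the union bound.


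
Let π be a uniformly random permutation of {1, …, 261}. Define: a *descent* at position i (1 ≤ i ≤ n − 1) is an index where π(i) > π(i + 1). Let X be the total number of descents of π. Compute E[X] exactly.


Write X = Σ X_I over i = 1, …, 260, with X_I the indicator of one descent.
There are 260 indicators.
For each fixed i, the pair (π(i), π(i+1)) is a uniformly random ordered pair of distinct values from {1, …, 261}; by symmetry P[π(i) > π(i+1)] = 1/2.
By linearity: E[X] = 260 · (1/2) = (261 − 1) · (1/2) = 130 ≈ 130.00000.

E[X] = 130 = 130.00000.


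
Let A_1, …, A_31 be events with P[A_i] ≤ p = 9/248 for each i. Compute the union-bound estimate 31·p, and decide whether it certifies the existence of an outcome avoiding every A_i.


Union bound: P[∪_{i=1}^{31} A_i] ≤ Σ_i P[A_i] ≤ 31·p = 31·(9/248) = 9/8.
Numerically: 9/8 ≈ 1.1250.
Is 9/8 < 1? NO.
Since the bound 9/8 is ≥ 1, the union bound is uninformative here; it does NOT by itself certify existence.

31·p = 9/8 ≈ 1.1250; existence NOT certified by the union bound.


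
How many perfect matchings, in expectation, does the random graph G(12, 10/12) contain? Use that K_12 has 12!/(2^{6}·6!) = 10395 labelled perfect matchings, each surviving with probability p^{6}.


K_12 has 12!/(2^{6}·6!) = 10395 labelled perfect matchings.
For each such perfect matching H, let X_H = 1 if all 6 edges of H are present in G. Then P[X_H = 1] = p^{6} = (5/6)^{6} = 15625/46656.
By linearity: E[X] = Σ_H E[X_H] = 10395 · p^{6} = 10395 · 15625/46656 = 6015625/1728.
Numerically: E[X] ≈ 3481.3.

E[X] = 10395 · (5/6)^{6} = 6015625/1728 ≈ 3481.3.


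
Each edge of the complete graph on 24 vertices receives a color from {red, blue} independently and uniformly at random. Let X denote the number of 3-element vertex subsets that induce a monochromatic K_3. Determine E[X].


Let X = Σ_S X_S over the C(24, 3) = 2024 subsets S of size 3, where X_S = 1 if the K_3 on S is monochromatic.
For a fixed S, the K_3 on S has C(3, 2) = 3 edges. P[all 3 edges red] = (1/2)^3, and likewise for blue, so P[monochromatic] = 2·(1/2)^3 = 2^{1 − 3} = 1/4.
By linearity: E[X] = C(24, 3) · 2^{1 − 3} = 2024 · 1/4 = 506.
Numerically: E[X] ≈ 506.0000.

E[X] = C(24,3)·2^(1−C(3,2)) = 506 ≈ 506.0000.


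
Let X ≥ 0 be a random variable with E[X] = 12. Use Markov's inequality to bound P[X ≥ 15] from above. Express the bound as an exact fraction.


μ = E[X] = 12, a = 15.
Markov: P[X ≥ 15] ≤ μ/a = (12)/15 = 4/5.
Numerically: ≈ 0.800.
(Since a = 15 > μ = 12.000, the bound 4/5 is < 1 and informative.)

P[X ≥ 15] ≤ 4/5 ≈ 0.800.


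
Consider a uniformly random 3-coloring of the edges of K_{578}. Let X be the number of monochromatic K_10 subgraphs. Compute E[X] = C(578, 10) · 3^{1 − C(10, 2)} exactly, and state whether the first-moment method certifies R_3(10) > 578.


E[X] = C(578, 10) · 3^{1 − 45} = 1060514767274403635480 · 3^{−44} = 1060514767274403635480/984770902183611232881.
As a reduced fraction: E[X] = 1060514767274403635480/984770902183611232881 ≈ 1.0769152.
Is E[X] < 1? NO.
Since E[X] ≥ 1, the first-moment bound is inconclusive at n = 578; it does NOT by itself certify R_3(10) > 578.

E[X] = 1060514767274403635480/984770902183611232881 ≈ 1.0769152; E[X] ≥ 1; first-moment method inconclusive here.


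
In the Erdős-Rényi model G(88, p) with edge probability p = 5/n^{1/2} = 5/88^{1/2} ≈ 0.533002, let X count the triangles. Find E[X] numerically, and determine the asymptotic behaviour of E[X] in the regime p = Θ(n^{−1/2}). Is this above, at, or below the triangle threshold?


Number of potential triangles: C(88, 3) = 109736.
Each occurs with probability p³ ≈ (0.533002)³ ≈ 1.51420963e-01.
By linearity: E[X] = C(88, 3)·p³ ≈ 109736 · 1.51420963e-01 ≈ 16616.330831.
Since α = 1/2 < 1, p = c/n^{1/2} ≫ 1/n is above the triangle threshold p ~ 1/n. Asymptotically E[X] ~ (c³/6)·n^{3(1−α)} = (5³/6)·n^{1.5} → ∞; triangles are abundant w.h.p.

E[X] ≈ 16616.330831; in regime p = Θ(1/n^{1/2}) E[X] diverges (above the triangle threshold p ~ 1/n).


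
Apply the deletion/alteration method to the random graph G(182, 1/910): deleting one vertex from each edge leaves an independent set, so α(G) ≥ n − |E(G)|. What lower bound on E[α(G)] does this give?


E[|E(G)|] = C(182, 2)·p = 16471 · (1/910) = 181/10.
E[α(G)] ≥ n − E[|E(G)|] = 182 − 181/10 = 1639/10.
Numerically: ≈ 163.9000.
(This is only a lower bound; the true E[α(G)] may be larger.)

E[α(G)] ≥ 1639/10 ≈ 163.9000.


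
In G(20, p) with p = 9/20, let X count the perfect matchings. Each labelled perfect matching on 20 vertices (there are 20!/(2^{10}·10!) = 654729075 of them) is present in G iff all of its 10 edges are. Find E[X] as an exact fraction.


K_20 has 20!/(2^{10}·10!) = 654729075 labelled perfect matchings.
For each such perfect matching H, let X_H = 1 if all 10 edges of H are present in G. Then P[X_H = 1] = p^{10} = (9/20)^{10} = 3486784401/10240000000000.
Summing the indicators: E[X] = Σ_H E[X_H] = 654729075 · p^{10} = 654729075 · 3486784401/10240000000000 = 91315965023646363/409600000000.
Numerically: E[X] ≈ 2.229e+05.

E[X] = 654729075 · (9/20)^{10} = 91315965023646363/409600000000 ≈ 2.229e+05.


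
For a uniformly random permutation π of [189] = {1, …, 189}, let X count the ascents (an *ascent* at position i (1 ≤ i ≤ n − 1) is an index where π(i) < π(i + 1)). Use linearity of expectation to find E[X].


Write X = Σ X_I over i = 1, …, 188, with X_I the indicator of one ascent.
There are 188 indicators.
For each fixed i, the pair (π(i), π(i+1)) is a uniformly random ordered pair of distinct values from {1, …, 189}; by symmetry P[π(i) < π(i+1)] = 1/2.
By linearity: E[X] = 188 · (1/2) = (189 − 1) · (1/2) = 94 ≈ 94.0000.

E[X] = 94 = 94.0000.


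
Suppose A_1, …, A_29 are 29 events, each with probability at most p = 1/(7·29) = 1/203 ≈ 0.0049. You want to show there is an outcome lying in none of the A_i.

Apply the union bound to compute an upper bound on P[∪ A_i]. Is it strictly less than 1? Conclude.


Union bound: P[∪_{i=1}^{29} A_i] ≤ Σ_i P[A_i] ≤ 29·p = 29·(1/203) = 1/7.
Numerically: 1/7 ≈ 0.1429.
Is 1/7 < 1? YES.
Since P[∪ A_i] ≤ 1/7 < 1, the complement has P[∩ A_i^c] ≥ 1 − 1/7 = 6/7 > 0, so some outcome avoids every A_i.

29·p = 1/7 ≈ 0.1429; existence CERTIFIED by the union bound.


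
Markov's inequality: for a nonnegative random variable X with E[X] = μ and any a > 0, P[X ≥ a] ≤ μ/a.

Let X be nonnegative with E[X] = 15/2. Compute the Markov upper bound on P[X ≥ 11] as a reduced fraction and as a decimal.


μ = E[X] = 15/2, a = 11.
Markov: P[X ≥ 11] ≤ μ/a = (15/2)/11 = 15/22.
Numerically: ≈ 0.681818.
(Since a = 11 > μ = 7.500000, the bound 15/22 is < 1 and informative.)

P[X ≥ 11] ≤ 15/22 ≈ 0.681818.


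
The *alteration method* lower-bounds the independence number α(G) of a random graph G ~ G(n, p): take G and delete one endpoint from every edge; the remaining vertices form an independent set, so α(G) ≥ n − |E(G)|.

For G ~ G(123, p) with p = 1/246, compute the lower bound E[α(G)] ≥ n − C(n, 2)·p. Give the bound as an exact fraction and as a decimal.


E[|E(G)|] = C(123, 2)·p = 7503 · (1/246) = 61/2.
E[α(G)] ≥ n − E[|E(G)|] = 123 − 61/2 = 185/2.
Numerically: ≈ 92.50000.
(This is only a lower bound; the true E[α(G)] may be larger.)

E[α(G)] ≥ 185/2 ≈ 92.50000.


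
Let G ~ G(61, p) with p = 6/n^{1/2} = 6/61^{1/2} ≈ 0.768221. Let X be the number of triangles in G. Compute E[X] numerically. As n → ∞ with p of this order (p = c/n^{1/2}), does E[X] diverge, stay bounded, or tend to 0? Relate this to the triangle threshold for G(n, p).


Number of potential triangles: C(61, 3) = 35990.
Each occurs with probability p³ ≈ (0.768221)³ ≈ 4.53376493e-01.
By linearity: E[X] = C(61, 3)·p³ ≈ 35990 · 4.53376493e-01 ≈ 16317.019979.
Since α = 1/2 < 1, p = c/n^{1/2} ≫ 1/n is above the triangle threshold p ~ 1/n. Asymptotically E[X] ~ (c³/6)·n^{3(1−α)} = (6³/6)·n^{1.5} → ∞; triangles are abundant w.h.p.

E[X] ≈ 16317.019979; in regime p = Θ(1/n^{1/2}) E[X] diverges (above the triangle threshold p ~ 1/n).
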